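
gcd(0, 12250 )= 12250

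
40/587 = 40/587 = 0.07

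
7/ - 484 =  - 1 + 477/484 =- 0.01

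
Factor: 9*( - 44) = -396= -  2^2*3^2*11^1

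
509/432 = 509/432  =  1.18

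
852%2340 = 852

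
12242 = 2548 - - 9694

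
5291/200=26 + 91/200 = 26.45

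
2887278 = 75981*38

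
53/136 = 53/136 = 0.39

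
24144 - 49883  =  -25739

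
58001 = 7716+50285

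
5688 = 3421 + 2267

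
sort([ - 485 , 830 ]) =[  -  485, 830 ]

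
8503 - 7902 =601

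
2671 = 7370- 4699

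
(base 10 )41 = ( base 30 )1b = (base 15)2b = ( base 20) 21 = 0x29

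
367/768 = 367/768 = 0.48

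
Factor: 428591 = 29^1*14779^1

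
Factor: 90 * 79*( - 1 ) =-7110 = - 2^1*3^2* 5^1*79^1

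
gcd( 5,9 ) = 1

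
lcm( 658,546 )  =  25662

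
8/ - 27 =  - 8/27=- 0.30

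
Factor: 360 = 2^3*3^2*5^1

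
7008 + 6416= 13424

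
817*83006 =67815902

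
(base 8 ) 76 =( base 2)111110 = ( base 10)62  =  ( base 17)3b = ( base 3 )2022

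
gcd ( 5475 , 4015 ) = 365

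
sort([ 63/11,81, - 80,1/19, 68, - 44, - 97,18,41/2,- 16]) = [ - 97, - 80, - 44,  -  16 , 1/19,63/11,18,41/2, 68, 81]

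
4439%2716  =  1723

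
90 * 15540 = 1398600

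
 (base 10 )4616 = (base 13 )2141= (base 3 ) 20022222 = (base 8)11010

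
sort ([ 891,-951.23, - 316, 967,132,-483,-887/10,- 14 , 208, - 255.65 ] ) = [ - 951.23, - 483,-316, - 255.65,-887/10, - 14, 132, 208, 891, 967]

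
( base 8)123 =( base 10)83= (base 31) 2l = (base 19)47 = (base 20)43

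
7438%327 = 244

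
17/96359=17/96359=0.00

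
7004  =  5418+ 1586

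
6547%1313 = 1295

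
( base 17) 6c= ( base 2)1110010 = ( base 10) 114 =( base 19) 60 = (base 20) 5E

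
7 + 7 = 14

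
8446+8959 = 17405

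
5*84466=422330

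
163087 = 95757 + 67330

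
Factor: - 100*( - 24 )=2400 = 2^5 * 3^1*5^2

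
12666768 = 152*83334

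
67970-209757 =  - 141787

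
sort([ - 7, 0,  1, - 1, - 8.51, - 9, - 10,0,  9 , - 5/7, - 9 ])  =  [ - 10 , - 9, - 9, - 8.51,-7, - 1, - 5/7,0,0,  1,9 ]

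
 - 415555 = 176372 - 591927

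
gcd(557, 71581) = 1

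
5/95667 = 5/95667 = 0.00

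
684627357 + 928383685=1613011042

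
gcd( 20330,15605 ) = 5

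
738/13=738/13= 56.77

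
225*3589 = 807525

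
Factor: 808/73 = 2^3 * 73^( -1 ) * 101^1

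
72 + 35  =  107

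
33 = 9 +24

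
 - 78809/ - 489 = 78809/489 = 161.16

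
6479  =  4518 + 1961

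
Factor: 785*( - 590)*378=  - 2^2*3^3*5^2*7^1*59^1*157^1 = - 175070700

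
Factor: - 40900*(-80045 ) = 3273840500= 2^2 * 5^3*7^1*409^1*2287^1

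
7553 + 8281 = 15834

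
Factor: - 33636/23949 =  - 11212/7983 = - 2^2*3^( - 2) * 887^( - 1 )*2803^1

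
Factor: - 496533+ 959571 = 2^1*3^1*229^1 * 337^1= 463038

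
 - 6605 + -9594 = -16199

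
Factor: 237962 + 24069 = 7^1*11^1*41^1 * 83^1 =262031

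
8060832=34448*234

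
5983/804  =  7+355/804 = 7.44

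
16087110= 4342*3705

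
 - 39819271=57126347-96945618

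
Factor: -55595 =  - 5^1 *11119^1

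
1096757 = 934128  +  162629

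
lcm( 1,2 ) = 2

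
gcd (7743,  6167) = 1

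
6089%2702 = 685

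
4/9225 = 4/9225=0.00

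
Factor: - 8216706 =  - 2^1 * 3^1 * 1369451^1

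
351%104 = 39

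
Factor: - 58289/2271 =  - 3^( - 1) * 7^1*11^1=- 77/3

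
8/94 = 4/47 = 0.09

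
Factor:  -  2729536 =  - 2^6*42649^1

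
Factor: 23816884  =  2^2*7^1*13^1*59^1 *1109^1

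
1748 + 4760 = 6508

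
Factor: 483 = 3^1 * 7^1*23^1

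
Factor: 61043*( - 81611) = -4981780273 = -61043^1*81611^1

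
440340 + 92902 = 533242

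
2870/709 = 4 + 34/709 = 4.05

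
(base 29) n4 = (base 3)220212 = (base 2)1010011111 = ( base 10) 671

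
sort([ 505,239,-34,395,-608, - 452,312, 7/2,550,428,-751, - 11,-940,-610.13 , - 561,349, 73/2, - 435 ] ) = [ -940,-751, - 610.13, - 608, - 561, - 452, - 435,- 34, - 11, 7/2,73/2, 239, 312, 349,395, 428,505,550 ]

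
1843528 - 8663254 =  - 6819726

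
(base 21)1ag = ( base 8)1233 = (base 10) 667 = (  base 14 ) 359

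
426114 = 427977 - 1863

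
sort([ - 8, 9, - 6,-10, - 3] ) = [-10, - 8, - 6, - 3, 9 ]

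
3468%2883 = 585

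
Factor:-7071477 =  -3^1*7^1*19^1*37^1*479^1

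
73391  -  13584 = 59807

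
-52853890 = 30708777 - 83562667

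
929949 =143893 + 786056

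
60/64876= 15/16219 = 0.00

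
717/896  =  717/896 = 0.80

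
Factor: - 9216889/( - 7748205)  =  3^(  -  1 )*5^( - 1 ) * 11^1 * 31^1*151^1 * 163^( - 1 )*179^1*3169^( - 1 ) 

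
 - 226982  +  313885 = 86903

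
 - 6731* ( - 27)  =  181737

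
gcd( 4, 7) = 1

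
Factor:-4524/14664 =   -  29/94 = -  2^(  -  1 ) * 29^1*47^( - 1)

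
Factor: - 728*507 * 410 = -151329360 = - 2^4*3^1*5^1*7^1 * 13^3*41^1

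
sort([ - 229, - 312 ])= [ - 312,-229] 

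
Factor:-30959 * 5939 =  - 83^1*373^1*5939^1= -183865501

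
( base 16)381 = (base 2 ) 1110000001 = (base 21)20f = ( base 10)897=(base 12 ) 629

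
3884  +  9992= 13876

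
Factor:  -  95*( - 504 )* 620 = 2^5*3^2*5^2*7^1 * 19^1*31^1 = 29685600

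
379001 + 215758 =594759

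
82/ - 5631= -1  +  5549/5631= - 0.01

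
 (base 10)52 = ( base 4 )310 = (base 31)1l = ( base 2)110100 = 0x34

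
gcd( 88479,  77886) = 9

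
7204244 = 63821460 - 56617216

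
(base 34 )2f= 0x53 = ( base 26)35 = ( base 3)10002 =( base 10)83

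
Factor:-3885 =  - 3^1 * 5^1 * 7^1 * 37^1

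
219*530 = 116070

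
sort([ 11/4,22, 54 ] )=[11/4,22,  54]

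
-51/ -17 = 3  +  0/1 = 3.00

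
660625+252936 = 913561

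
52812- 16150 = 36662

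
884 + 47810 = 48694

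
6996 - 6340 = 656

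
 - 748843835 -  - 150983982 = -597859853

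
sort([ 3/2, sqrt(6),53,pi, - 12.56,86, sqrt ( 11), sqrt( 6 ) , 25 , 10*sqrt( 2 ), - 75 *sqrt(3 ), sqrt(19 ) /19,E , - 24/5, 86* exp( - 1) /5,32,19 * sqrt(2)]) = [ - 75 * sqrt(3 ),-12.56, - 24/5,sqrt( 19 )/19,3/2, sqrt (6 ),sqrt(6 ), E, pi, sqrt( 11 ) , 86*exp( - 1)/5,10 * sqrt(2),  25,19 * sqrt(2 ),32, 53, 86 ]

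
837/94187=837/94187 = 0.01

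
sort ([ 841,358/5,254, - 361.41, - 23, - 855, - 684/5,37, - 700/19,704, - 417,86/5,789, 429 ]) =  [  -  855, - 417,  -  361.41,-684/5, - 700/19 , - 23,86/5,37,358/5, 254, 429, 704,789,  841]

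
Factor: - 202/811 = -2^1*101^1*811^( - 1 ) 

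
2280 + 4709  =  6989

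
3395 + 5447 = 8842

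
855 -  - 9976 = 10831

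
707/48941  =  707/48941 = 0.01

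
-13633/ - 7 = 1947+4/7=1947.57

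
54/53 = 1+1/53 = 1.02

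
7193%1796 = 9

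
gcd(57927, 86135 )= 1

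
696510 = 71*9810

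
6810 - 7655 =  - 845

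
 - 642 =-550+-92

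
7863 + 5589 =13452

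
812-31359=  - 30547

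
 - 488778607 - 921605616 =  - 1410384223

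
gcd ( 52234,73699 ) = 1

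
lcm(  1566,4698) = 4698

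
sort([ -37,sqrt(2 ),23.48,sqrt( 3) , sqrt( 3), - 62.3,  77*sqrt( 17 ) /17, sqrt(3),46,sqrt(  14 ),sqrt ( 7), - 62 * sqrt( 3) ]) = [ - 62*sqrt( 3), - 62.3, - 37,sqrt( 2),sqrt(3 ), sqrt ( 3 ), sqrt(3 ),sqrt( 7 ), sqrt(14 ),77*sqrt(17)/17, 23.48,46 ] 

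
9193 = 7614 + 1579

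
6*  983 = 5898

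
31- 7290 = - 7259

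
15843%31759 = 15843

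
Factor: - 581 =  - 7^1*83^1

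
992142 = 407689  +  584453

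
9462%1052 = 1046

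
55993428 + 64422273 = 120415701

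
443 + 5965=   6408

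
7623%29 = 25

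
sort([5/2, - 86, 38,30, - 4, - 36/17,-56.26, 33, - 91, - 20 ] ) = [ - 91, - 86, - 56.26, - 20, - 4,-36/17,  5/2, 30, 33, 38 ]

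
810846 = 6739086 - 5928240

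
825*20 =16500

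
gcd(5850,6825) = 975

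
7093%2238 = 379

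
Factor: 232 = 2^3*29^1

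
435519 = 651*669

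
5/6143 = 5/6143 =0.00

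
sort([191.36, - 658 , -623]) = [ - 658, - 623,191.36]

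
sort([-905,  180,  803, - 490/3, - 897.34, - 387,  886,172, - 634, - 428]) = [-905, - 897.34, - 634, -428, - 387, - 490/3,172, 180,803,  886 ] 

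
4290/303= 14 + 16/101 = 14.16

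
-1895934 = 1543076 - 3439010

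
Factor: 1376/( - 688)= - 2=- 2^1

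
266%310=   266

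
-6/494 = -1+244/247  =  - 0.01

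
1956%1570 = 386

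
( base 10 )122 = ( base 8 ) 172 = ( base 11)101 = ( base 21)5h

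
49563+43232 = 92795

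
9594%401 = 371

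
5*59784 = 298920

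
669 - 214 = 455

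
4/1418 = 2/709 = 0.00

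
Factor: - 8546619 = -3^1 * 29^1*193^1*509^1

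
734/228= 3 + 25/114 = 3.22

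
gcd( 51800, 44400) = 7400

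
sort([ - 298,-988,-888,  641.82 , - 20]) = [ - 988,  -  888, - 298, - 20, 641.82 ]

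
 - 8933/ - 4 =2233 + 1/4 = 2233.25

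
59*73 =4307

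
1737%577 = 6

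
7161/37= 7161/37 = 193.54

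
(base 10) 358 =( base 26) dk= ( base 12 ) 25A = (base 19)IG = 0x166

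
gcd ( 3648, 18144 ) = 96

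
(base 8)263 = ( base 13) 10A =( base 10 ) 179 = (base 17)a9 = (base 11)153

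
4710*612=2882520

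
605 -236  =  369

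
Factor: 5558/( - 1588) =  - 2^(  -  1 ) * 7^1 = -  7/2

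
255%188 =67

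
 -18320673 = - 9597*1909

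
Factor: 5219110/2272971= 2^1*3^( - 1)*5^1*13^1*19^1*89^( - 1 )*2113^1*8513^( - 1 ) 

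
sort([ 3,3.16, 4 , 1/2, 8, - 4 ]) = [ - 4, 1/2,3,3.16, 4, 8 ]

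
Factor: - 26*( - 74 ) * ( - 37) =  - 2^2 * 13^1*37^2 = - 71188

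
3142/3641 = 3142/3641 = 0.86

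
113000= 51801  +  61199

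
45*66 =2970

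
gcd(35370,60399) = 27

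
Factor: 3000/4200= 5^1 * 7^( - 1 )=5/7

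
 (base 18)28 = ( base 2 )101100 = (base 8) 54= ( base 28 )1G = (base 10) 44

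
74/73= 1 + 1/73 =1.01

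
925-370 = 555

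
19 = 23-4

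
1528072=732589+795483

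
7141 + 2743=9884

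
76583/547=76583/547 = 140.01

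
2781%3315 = 2781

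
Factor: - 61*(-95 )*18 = 104310  =  2^1*3^2*5^1*19^1*61^1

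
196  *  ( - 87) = - 17052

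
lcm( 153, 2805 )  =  8415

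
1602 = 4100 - 2498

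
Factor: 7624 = 2^3*953^1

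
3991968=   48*83166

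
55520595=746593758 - 691073163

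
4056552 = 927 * 4376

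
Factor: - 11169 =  - 3^2 * 17^1*73^1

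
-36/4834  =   - 1 + 2399/2417 = - 0.01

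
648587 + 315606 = 964193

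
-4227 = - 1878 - 2349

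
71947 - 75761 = - 3814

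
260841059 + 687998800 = 948839859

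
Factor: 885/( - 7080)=-2^(-3 )= - 1/8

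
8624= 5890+2734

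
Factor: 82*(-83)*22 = - 149732 =- 2^2* 11^1*41^1*83^1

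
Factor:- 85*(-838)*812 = 57838760 = 2^3*5^1*7^1*17^1*29^1*419^1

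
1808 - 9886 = - 8078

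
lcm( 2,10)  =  10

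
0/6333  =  0 = 0.00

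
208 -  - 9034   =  9242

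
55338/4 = 27669/2= 13834.50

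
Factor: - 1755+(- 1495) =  - 2^1*5^3*13^1 = - 3250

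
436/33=436/33=13.21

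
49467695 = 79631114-30163419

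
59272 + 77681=136953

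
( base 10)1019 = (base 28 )18B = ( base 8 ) 1773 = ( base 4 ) 33323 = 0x3FB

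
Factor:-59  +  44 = - 15 =- 3^1*5^1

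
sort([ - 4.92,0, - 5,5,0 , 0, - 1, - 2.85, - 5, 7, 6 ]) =[-5, - 5, - 4.92, - 2.85,  -  1,0, 0,0,5,6,7 ] 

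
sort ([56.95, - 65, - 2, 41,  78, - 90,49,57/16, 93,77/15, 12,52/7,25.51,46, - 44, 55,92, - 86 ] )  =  [ - 90, - 86, - 65, - 44, - 2, 57/16, 77/15,52/7, 12,25.51,41,46, 49,55,56.95,78, 92,93] 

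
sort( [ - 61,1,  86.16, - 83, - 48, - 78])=[ - 83,-78,  -  61,  -  48, 1,86.16 ]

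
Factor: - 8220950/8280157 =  - 2^1*5^2*164419^1*8280157^( - 1) 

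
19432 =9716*2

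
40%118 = 40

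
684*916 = 626544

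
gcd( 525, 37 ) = 1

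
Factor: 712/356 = 2^1  =  2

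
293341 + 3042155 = 3335496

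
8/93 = 8/93 = 0.09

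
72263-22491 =49772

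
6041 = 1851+4190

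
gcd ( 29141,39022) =1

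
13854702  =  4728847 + 9125855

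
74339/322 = 74339/322 = 230.87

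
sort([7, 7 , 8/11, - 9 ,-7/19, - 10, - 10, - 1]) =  [ - 10, - 10, - 9,  -  1,-7/19, 8/11, 7 , 7 ]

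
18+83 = 101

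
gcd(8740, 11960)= 460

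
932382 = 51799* 18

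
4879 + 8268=13147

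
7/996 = 7/996 = 0.01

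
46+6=52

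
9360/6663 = 3120/2221 = 1.40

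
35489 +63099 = 98588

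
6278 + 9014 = 15292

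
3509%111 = 68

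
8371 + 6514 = 14885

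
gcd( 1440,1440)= 1440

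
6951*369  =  2564919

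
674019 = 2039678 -1365659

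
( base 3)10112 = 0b1011111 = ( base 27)3E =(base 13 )74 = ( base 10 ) 95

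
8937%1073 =353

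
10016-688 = 9328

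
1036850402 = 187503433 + 849346969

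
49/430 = 49/430 = 0.11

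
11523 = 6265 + 5258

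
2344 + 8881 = 11225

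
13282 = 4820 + 8462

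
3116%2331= 785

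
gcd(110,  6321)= 1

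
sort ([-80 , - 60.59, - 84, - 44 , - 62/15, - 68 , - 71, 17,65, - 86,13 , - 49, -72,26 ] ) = [ - 86, - 84, - 80 , - 72, - 71, - 68, - 60.59, - 49, - 44, - 62/15,13 , 17,26, 65] 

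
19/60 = 19/60 = 0.32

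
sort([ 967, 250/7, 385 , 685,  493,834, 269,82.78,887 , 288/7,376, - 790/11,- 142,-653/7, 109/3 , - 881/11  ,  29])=[ - 142, - 653/7, -881/11,-790/11, 29 , 250/7, 109/3,288/7,82.78, 269, 376, 385, 493,  685, 834, 887, 967]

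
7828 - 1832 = 5996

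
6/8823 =2/2941 = 0.00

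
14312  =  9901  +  4411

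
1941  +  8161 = 10102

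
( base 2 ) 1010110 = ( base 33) 2K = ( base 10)86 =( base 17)51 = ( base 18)4e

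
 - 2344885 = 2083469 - 4428354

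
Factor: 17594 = 2^1*19^1*463^1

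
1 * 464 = 464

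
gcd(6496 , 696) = 232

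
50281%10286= 9137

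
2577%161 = 1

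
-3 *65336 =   -  196008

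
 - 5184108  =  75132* ( - 69) 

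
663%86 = 61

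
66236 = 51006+15230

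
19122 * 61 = 1166442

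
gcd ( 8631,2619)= 9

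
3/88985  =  3/88985  =  0.00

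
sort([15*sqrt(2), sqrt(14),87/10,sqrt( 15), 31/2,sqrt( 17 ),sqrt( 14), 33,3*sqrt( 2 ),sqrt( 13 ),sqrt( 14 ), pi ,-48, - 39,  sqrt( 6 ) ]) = [-48 , - 39, sqrt(6), pi,sqrt( 13), sqrt(14), sqrt(14), sqrt( 14), sqrt( 15), sqrt (17 ),3 * sqrt( 2 ), 87/10, 31/2,15 * sqrt (2 ), 33 ] 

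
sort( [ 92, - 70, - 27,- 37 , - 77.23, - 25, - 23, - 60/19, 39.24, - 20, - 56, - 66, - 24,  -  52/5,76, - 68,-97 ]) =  [ - 97, - 77.23 , - 70, -68,-66, - 56,-37,-27,-25, - 24, - 23 , - 20, - 52/5, - 60/19, 39.24,  76,  92] 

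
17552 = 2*8776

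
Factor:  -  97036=- 2^2*17^1 * 1427^1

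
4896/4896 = 1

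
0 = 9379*0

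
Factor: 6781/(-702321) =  - 3^(-1 )*17^( - 1 )*47^(-1) * 293^( - 1)*6781^1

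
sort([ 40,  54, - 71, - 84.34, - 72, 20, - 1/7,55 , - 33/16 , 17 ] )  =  [ - 84.34,  -  72, - 71 , - 33/16, - 1/7 , 17, 20, 40 , 54, 55] 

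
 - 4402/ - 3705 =4402/3705=1.19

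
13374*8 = 106992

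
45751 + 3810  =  49561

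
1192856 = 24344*49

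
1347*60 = 80820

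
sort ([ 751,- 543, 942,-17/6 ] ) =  [ - 543,  -  17/6,751, 942]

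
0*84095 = 0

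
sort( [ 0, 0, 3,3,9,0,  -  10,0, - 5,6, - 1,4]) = [ - 10, - 5, - 1,0,0,0, 0,3, 3,4,  6  ,  9]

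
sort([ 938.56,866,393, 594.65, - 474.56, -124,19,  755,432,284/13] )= [ - 474.56,- 124,19 , 284/13,393,432,594.65,755,866, 938.56]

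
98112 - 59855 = 38257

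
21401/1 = 21401= 21401.00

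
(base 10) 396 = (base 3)112200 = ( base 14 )204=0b110001100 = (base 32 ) CC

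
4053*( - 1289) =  - 5224317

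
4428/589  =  4428/589 = 7.52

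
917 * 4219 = 3868823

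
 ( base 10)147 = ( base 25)5M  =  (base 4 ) 2103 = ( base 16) 93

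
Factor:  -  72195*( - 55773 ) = 3^3*5^1*4813^1*6197^1 = 4026531735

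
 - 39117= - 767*51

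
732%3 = 0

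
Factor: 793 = 13^1 * 61^1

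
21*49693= 1043553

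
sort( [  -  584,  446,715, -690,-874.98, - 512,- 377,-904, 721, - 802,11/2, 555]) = [-904,-874.98, - 802, - 690 , - 584 , - 512, - 377 , 11/2 , 446,  555,715,721]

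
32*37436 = 1197952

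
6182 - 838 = 5344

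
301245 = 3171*95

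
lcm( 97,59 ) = 5723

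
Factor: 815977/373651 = 491^ ( - 1)*761^( - 1 )*815977^1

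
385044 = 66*5834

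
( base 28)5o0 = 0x11F0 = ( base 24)7N8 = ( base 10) 4592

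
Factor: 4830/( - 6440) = -3/4 = -  2^(-2)*3^1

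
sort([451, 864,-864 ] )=[  -  864,  451,864]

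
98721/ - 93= -32907/31 = - 1061.52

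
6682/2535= 514/195= 2.64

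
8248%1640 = 48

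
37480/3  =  37480/3=12493.33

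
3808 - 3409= 399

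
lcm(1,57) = 57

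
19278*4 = 77112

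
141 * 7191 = 1013931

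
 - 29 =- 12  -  17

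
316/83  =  316/83 = 3.81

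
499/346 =1+153/346=1.44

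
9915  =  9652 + 263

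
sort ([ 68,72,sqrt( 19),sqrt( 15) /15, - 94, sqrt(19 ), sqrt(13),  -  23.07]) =[  -  94,  -  23.07, sqrt(15 ) /15, sqrt(13),sqrt(19), sqrt(19), 68 , 72]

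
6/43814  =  3/21907 = 0.00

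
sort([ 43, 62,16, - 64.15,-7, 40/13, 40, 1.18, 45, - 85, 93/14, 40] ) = [ - 85, - 64.15, - 7, 1.18, 40/13,93/14, 16, 40,40, 43, 45, 62]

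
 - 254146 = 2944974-3199120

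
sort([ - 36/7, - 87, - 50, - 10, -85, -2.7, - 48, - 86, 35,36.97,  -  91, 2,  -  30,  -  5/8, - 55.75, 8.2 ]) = [ - 91,-87,-86,-85, - 55.75, - 50, - 48, - 30 ,  -  10, - 36/7, - 2.7, - 5/8,2,8.2,35 , 36.97] 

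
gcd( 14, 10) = 2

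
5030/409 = 5030/409= 12.30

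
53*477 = 25281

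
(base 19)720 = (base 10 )2565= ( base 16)a05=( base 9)3460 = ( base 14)d13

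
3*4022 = 12066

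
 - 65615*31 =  - 2034065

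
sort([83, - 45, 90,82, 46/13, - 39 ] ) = [ - 45 ,- 39,  46/13 , 82, 83,90 ] 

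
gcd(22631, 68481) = 7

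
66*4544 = 299904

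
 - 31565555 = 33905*( - 931 ) 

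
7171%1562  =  923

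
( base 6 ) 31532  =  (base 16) 10d0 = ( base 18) D52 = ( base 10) 4304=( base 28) 5DK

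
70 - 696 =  - 626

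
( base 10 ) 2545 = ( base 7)10264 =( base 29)30m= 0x9F1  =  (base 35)22p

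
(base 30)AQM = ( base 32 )9IA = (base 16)264a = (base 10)9802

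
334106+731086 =1065192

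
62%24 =14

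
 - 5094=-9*566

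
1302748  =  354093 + 948655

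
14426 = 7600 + 6826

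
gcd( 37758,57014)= 58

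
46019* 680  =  31292920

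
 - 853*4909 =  - 4187377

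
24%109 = 24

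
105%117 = 105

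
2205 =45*49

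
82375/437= 82375/437  =  188.50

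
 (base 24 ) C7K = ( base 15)2185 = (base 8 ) 15674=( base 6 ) 52512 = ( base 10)7100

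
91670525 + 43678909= 135349434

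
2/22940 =1/11470 = 0.00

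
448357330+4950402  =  453307732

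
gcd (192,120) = 24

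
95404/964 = 23851/241 =98.97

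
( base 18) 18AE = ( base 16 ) 21aa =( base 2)10000110101010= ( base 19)14GB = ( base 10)8618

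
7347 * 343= 2520021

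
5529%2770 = 2759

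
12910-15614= - 2704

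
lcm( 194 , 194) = 194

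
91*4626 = 420966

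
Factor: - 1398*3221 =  - 2^1*3^1*233^1*3221^1  =  - 4502958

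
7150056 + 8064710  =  15214766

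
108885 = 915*119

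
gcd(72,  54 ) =18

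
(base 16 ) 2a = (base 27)1f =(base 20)22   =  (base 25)1H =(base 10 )42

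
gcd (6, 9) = 3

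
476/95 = 5 + 1/95 = 5.01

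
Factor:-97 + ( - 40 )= - 137^1=-  137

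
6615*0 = 0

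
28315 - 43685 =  - 15370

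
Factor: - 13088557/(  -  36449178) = 2^( - 1 ) * 3^( - 1)*79^(  -  1 )*131^(-1)*587^ (-1 ) * 13088557^1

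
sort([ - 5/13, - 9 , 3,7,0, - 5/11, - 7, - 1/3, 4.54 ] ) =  [ - 9, - 7 , - 5/11, - 5/13, - 1/3,0,3,4.54,7 ]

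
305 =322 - 17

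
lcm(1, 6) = 6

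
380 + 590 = 970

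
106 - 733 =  - 627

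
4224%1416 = 1392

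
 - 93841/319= - 8531/29=- 294.17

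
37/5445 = 37/5445 = 0.01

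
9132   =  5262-  -  3870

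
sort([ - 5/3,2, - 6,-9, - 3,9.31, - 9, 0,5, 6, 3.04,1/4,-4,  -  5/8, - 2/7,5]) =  [-9, - 9,- 6 ,-4, - 3,-5/3, - 5/8  , - 2/7 , 0,1/4,2,  3.04,5,  5,  6,  9.31 ]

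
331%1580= 331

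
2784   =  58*48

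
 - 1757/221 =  - 8+11/221 = - 7.95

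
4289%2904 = 1385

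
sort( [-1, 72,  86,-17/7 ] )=[ - 17/7, - 1 , 72, 86]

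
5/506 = 5/506 =0.01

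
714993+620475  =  1335468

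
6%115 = 6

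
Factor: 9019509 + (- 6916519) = 2^1  *5^1 * 210299^1 = 2102990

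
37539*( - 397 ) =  -14902983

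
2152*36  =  77472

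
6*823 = 4938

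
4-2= 2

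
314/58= 157/29 = 5.41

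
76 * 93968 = 7141568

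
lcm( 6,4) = 12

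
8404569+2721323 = 11125892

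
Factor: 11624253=3^1*37^1*104723^1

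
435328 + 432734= 868062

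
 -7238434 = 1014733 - 8253167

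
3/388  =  3/388=0.01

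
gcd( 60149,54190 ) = 1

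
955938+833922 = 1789860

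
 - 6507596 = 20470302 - 26977898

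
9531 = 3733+5798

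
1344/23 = 58+10/23=58.43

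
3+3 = 6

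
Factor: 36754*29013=1066343802 = 2^1*3^1*17^1*19^1*23^1*47^1*509^1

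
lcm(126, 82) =5166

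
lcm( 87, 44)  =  3828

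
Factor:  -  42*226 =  - 2^2*3^1*7^1 * 113^1 =- 9492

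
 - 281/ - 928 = 281/928 = 0.30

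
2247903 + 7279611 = 9527514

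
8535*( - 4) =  - 34140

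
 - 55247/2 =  - 55247/2 = - 27623.50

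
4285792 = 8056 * 532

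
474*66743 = 31636182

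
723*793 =573339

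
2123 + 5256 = 7379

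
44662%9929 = 4946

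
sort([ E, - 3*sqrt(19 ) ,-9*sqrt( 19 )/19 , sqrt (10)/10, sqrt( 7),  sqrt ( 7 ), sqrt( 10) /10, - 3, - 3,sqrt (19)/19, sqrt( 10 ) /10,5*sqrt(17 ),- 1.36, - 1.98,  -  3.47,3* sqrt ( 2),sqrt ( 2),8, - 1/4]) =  [ - 3*sqrt(19) , - 3.47 , - 3,  -  3, - 9*sqrt ( 19 ) /19, - 1.98 ,- 1.36 , - 1/4,sqrt( 19 ) /19,sqrt( 10 ) /10,sqrt( 10 ) /10,sqrt (10 ) /10, sqrt( 2),sqrt( 7),sqrt( 7), E,3*sqrt(2),8,5* sqrt(17)]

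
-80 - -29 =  - 51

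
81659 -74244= 7415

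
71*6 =426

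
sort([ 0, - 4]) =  [ - 4,0 ] 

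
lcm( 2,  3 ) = 6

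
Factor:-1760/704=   -  2^(-1 )*5^1 = - 5/2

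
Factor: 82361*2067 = 3^1* 13^1*53^1*82361^1 =170240187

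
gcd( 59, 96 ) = 1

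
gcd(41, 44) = 1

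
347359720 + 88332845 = 435692565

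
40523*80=3241840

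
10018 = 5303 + 4715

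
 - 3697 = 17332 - 21029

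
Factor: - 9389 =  - 41^1*229^1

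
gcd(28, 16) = 4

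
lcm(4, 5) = 20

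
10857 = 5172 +5685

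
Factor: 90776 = 2^3*7^1*1621^1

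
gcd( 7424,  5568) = 1856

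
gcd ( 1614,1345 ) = 269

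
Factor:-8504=  -  2^3*1063^1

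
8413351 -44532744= - 36119393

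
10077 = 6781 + 3296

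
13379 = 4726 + 8653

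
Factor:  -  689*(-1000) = 2^3*5^3*13^1*53^1 = 689000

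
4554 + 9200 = 13754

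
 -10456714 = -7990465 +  - 2466249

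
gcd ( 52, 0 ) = 52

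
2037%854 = 329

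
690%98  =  4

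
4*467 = 1868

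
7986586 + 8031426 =16018012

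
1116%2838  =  1116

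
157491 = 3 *52497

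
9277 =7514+1763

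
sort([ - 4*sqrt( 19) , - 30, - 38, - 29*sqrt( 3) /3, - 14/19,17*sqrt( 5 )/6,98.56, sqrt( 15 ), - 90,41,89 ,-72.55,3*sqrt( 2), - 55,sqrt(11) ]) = [-90 , - 72.55 ,  -  55,-38, - 30, - 4 * sqrt(19), - 29* sqrt( 3 ) /3,-14/19 , sqrt( 11),sqrt(15), 3*sqrt ( 2),17*sqrt(5 )/6,41,89,98.56] 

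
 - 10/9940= - 1/994 =- 0.00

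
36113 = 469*77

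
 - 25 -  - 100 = 75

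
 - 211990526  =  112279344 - 324269870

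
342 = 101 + 241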